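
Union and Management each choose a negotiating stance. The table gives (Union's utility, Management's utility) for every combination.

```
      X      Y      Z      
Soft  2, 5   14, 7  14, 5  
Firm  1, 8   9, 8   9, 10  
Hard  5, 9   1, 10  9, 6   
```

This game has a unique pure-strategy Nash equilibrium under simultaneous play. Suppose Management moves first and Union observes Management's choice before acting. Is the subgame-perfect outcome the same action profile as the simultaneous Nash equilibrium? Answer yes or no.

no

Work backward from Union's decision.
- X → Union plays Hard (best of 2, 1, 5); Management gets 9.
- Y → Union plays Soft (best of 14, 9, 1); Management gets 7.
- Z → Union plays Soft (best of 14, 9, 9); Management gets 5.
Maximizing over 9, 7, 5, Management chooses X. Subgame-perfect outcome: (Hard, X) with payoffs (5, 9).
Under simultaneous play:
Union's best replies: X→Hard; Y→Soft; Z→Soft.
Management's best replies: Soft→Y; Firm→Z; Hard→Y.
Only (Soft, Y) has each player best-responding; Nash payoffs (14, 7).
Sequential outcome (Hard, X) differs from the Nash profile (Soft, Y).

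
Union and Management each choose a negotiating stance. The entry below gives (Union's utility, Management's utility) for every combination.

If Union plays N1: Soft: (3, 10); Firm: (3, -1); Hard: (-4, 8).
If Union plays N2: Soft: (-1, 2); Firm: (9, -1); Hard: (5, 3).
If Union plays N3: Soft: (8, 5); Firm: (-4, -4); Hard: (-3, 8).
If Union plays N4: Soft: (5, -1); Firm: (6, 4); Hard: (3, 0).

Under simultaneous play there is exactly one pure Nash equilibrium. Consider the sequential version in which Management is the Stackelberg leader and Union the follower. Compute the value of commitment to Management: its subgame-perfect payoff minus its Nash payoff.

Work backward from Union's decision.
- Soft: Union compares 3, -1, 8, 5 and picks N3; Management would get 5.
- Firm: Union compares 3, 9, -4, 6 and picks N2; Management would get -1.
- Hard: Union compares -4, 5, -3, 3 and picks N2; Management would get 3.
Management's induced payoffs are 5, -1, 3, so Management commits to Soft. Subgame-perfect outcome: (N3, Soft) with payoffs (8, 5).
For the simultaneous game, intersect best replies.
Union's best replies: Soft→N3; Firm→N2; Hard→N2.
Management's best replies: N1→Soft; N2→Hard; N3→Hard; N4→Firm.
Only (N2, Hard) has each player best-responding; Nash payoffs (5, 3).
Management's commitment gain: 5 − 3 = 2.

2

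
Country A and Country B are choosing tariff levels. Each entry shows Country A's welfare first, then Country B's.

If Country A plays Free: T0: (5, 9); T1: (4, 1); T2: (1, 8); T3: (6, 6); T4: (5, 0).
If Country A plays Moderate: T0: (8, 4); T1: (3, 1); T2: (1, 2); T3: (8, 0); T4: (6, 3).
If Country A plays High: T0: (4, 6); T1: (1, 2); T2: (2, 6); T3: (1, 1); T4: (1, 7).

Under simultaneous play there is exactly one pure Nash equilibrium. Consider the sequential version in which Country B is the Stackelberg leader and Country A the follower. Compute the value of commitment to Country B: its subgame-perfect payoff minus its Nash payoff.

Country A best-responds to each possible Country B move:
- T0 → Country A plays Moderate (best of 5, 8, 4); Country B gets 4.
- T1 → Country A plays Free (best of 4, 3, 1); Country B gets 1.
- T2 → Country A plays High (best of 1, 1, 2); Country B gets 6.
- T3 → Country A plays Moderate (best of 6, 8, 1); Country B gets 0.
- T4 → Country A plays Moderate (best of 5, 6, 1); Country B gets 3.
Country B's induced payoffs are 4, 1, 6, 0, 3, so Country B commits to T2. Subgame-perfect outcome: (High, T2) with payoffs (2, 6).
For the simultaneous game, intersect best replies.
Country A's best replies: T0→Moderate; T1→Free; T2→High; T3→Moderate; T4→Moderate.
Country B's best replies: Free→T0; Moderate→T0; High→T4.
The unique mutual best reply is (Moderate, T0), giving (8, 4).
Country B's commitment gain: 6 − 4 = 2.

2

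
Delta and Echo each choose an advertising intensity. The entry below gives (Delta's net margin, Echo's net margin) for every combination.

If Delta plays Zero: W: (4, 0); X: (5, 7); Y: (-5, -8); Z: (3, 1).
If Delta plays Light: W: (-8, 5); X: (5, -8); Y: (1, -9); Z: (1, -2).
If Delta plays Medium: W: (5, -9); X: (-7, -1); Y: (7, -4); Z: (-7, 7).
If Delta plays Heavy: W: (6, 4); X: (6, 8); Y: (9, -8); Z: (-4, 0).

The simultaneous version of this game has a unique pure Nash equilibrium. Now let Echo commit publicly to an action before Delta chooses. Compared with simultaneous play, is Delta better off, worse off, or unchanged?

unchanged

Delta best-responds to each possible Echo move:
- W: BR = Heavy, leader payoff 4.
- X: BR = Heavy, leader payoff 8.
- Y: BR = Heavy, leader payoff -8.
- Z: BR = Zero, leader payoff 1.
Echo's induced payoffs are 4, 8, -8, 1, so Echo commits to X. Subgame-perfect outcome: (Heavy, X) with payoffs (6, 8).
Now find the simultaneous Nash equilibrium.
Delta's best replies: W→Heavy; X→Heavy; Y→Heavy; Z→Zero.
Echo's best replies: Zero→X; Light→W; Medium→Z; Heavy→X.
Only (Heavy, X) has each player best-responding; Nash payoffs (6, 8).
Delta earns 6 sequentially versus 6 at the Nash outcome: unchanged.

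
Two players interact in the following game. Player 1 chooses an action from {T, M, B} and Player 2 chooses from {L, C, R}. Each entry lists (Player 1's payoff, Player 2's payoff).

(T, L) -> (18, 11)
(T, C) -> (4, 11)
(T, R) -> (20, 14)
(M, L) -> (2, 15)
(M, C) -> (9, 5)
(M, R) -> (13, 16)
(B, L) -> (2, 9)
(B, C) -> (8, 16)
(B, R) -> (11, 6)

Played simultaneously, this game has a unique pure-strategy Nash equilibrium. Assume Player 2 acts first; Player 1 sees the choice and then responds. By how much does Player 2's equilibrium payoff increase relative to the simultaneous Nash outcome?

Player 1 best-responds to each possible Player 2 move:
- L: Player 1 compares 18, 2, 2 and picks T; Player 2 would get 11.
- C: Player 1 compares 4, 9, 8 and picks M; Player 2 would get 5.
- R: Player 1 compares 20, 13, 11 and picks T; Player 2 would get 14.
Player 2's induced payoffs are 11, 5, 14, so Player 2 commits to R. Subgame-perfect outcome: (T, R) with payoffs (20, 14).
For the simultaneous game, intersect best replies.
Player 1's best replies: L→T; C→M; R→T.
Player 2's best replies: T→R; M→R; B→C.
Only (T, R) has each player best-responding; Nash payoffs (20, 14).
Player 2's commitment gain: 14 − 14 = 0.

0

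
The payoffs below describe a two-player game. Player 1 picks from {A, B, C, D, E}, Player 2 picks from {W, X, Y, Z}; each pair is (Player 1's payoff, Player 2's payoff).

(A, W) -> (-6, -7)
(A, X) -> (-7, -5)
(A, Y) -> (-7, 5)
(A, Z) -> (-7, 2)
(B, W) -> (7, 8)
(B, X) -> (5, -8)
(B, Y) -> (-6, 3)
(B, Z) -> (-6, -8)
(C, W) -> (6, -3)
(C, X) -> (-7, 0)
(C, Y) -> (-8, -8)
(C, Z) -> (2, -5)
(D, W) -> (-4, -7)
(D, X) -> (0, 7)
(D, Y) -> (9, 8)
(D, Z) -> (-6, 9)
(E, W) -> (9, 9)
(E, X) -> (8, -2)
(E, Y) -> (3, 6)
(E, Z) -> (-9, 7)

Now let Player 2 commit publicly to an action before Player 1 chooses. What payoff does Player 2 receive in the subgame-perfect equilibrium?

Backward induction with Player 2 moving first.
- W: Player 1 compares -6, 7, 6, -4, 9 and picks E; Player 2 would get 9.
- X: Player 1 compares -7, 5, -7, 0, 8 and picks E; Player 2 would get -2.
- Y: Player 1 compares -7, -6, -8, 9, 3 and picks D; Player 2 would get 8.
- Z: Player 1 compares -7, -6, 2, -6, -9 and picks C; Player 2 would get -5.
Among 9, -2, 8, -5, the best is 9 at W. Subgame-perfect outcome: (E, W) with payoffs (9, 9).

9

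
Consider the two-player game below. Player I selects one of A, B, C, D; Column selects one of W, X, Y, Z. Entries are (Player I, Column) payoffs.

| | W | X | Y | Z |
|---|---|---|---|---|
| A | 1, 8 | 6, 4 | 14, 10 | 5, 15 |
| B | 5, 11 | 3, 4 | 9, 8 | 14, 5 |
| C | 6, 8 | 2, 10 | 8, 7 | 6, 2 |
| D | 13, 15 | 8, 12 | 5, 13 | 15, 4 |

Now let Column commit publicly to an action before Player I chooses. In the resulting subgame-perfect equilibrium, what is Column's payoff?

Work backward from Player I's decision.
- W → Player I plays D (best of 1, 5, 6, 13); Column gets 15.
- X → Player I plays D (best of 6, 3, 2, 8); Column gets 12.
- Y → Player I plays A (best of 14, 9, 8, 5); Column gets 10.
- Z → Player I plays D (best of 5, 14, 6, 15); Column gets 4.
Maximizing over 15, 12, 10, 4, Column chooses W. Subgame-perfect outcome: (D, W) with payoffs (13, 15).

15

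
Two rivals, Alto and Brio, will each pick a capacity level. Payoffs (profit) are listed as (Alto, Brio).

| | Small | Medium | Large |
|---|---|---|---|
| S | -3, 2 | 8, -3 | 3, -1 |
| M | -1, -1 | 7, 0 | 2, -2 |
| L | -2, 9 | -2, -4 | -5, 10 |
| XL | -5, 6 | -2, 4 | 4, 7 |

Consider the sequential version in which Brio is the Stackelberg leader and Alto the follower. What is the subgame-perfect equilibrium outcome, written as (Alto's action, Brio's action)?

Work backward from Alto's decision.
- Small: BR = M, leader payoff -1.
- Medium: BR = S, leader payoff -3.
- Large: BR = XL, leader payoff 7.
Among -1, -3, 7, the best is 7 at Large. Subgame-perfect outcome: (XL, Large) with payoffs (4, 7).

(XL, Large)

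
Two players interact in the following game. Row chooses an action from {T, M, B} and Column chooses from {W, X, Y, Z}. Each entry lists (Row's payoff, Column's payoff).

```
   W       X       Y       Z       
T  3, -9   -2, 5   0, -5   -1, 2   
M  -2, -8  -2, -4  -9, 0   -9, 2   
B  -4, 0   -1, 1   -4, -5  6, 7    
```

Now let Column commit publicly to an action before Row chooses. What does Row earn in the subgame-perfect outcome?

Backward induction with Column moving first.
- W → Row plays T (best of 3, -2, -4); Column gets -9.
- X → Row plays B (best of -2, -2, -1); Column gets 1.
- Y → Row plays T (best of 0, -9, -4); Column gets -5.
- Z → Row plays B (best of -1, -9, 6); Column gets 7.
Column's induced payoffs are -9, 1, -5, 7, so Column commits to Z. Subgame-perfect outcome: (B, Z) with payoffs (6, 7).

6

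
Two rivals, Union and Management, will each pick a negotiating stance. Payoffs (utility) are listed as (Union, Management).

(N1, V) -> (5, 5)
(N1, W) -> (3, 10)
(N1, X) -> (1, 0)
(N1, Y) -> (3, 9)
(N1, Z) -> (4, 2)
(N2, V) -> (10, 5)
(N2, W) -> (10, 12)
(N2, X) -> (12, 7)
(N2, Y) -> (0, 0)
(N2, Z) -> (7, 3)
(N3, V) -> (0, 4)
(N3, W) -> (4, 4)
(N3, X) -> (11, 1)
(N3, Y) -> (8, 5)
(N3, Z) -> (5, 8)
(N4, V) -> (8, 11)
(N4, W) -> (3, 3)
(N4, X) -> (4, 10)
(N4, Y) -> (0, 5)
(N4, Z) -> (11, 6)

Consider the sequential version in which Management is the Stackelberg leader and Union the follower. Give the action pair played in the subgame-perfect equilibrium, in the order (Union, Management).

Union best-responds to each possible Management move:
- V → Union plays N2 (best of 5, 10, 0, 8); Management gets 5.
- W → Union plays N2 (best of 3, 10, 4, 3); Management gets 12.
- X → Union plays N2 (best of 1, 12, 11, 4); Management gets 7.
- Y → Union plays N3 (best of 3, 0, 8, 0); Management gets 5.
- Z → Union plays N4 (best of 4, 7, 5, 11); Management gets 6.
Among 5, 12, 7, 5, 6, the best is 12 at W. Subgame-perfect outcome: (N2, W) with payoffs (10, 12).

(N2, W)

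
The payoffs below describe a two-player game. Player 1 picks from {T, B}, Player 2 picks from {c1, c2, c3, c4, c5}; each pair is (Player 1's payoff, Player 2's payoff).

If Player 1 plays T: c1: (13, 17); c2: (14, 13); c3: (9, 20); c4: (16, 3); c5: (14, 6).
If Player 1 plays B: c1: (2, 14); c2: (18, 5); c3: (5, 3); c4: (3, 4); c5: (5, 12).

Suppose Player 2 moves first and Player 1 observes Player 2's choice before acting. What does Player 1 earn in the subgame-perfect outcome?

9

Backward induction with Player 2 moving first.
- c1 → Player 1 plays T (best of 13, 2); Player 2 gets 17.
- c2 → Player 1 plays B (best of 14, 18); Player 2 gets 5.
- c3 → Player 1 plays T (best of 9, 5); Player 2 gets 20.
- c4 → Player 1 plays T (best of 16, 3); Player 2 gets 3.
- c5 → Player 1 plays T (best of 14, 5); Player 2 gets 6.
Player 2's induced payoffs are 17, 5, 20, 3, 6, so Player 2 commits to c3. Subgame-perfect outcome: (T, c3) with payoffs (9, 20).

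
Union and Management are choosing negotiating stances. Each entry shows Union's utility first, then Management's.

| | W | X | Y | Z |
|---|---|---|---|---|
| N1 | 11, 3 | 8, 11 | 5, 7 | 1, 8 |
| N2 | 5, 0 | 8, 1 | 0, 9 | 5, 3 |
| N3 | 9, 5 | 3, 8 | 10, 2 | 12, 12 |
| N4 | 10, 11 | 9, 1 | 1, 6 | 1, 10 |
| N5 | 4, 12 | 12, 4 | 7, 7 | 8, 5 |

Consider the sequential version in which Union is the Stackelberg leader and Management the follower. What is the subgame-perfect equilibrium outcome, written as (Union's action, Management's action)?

(N3, Z)

Backward induction with Union moving first.
- N1: Management compares 3, 11, 7, 8 and picks X; Union would get 8.
- N2: Management compares 0, 1, 9, 3 and picks Y; Union would get 0.
- N3: Management compares 5, 8, 2, 12 and picks Z; Union would get 12.
- N4: Management compares 11, 1, 6, 10 and picks W; Union would get 10.
- N5: Management compares 12, 4, 7, 5 and picks W; Union would get 4.
Union's induced payoffs are 8, 0, 12, 10, 4, so Union commits to N3. Subgame-perfect outcome: (N3, Z) with payoffs (12, 12).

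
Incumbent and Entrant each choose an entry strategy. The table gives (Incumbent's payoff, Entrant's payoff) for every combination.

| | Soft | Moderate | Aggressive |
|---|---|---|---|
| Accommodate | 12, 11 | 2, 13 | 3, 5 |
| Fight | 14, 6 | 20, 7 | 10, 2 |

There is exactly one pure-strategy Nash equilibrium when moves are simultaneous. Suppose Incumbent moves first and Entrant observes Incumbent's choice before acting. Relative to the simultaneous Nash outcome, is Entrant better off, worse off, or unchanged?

Entrant best-responds to each possible Incumbent move:
- Accommodate: Entrant compares 11, 13, 5 and picks Moderate; Incumbent would get 2.
- Fight: Entrant compares 6, 7, 2 and picks Moderate; Incumbent would get 20.
Maximizing over 2, 20, Incumbent chooses Fight. Subgame-perfect outcome: (Fight, Moderate) with payoffs (20, 7).
Now find the simultaneous Nash equilibrium.
Incumbent's best replies: Soft→Fight; Moderate→Fight; Aggressive→Fight.
Entrant's best replies: Accommodate→Moderate; Fight→Moderate.
The unique mutual best reply is (Fight, Moderate), giving (20, 7).
Entrant earns 7 sequentially versus 7 at the Nash outcome: unchanged.

unchanged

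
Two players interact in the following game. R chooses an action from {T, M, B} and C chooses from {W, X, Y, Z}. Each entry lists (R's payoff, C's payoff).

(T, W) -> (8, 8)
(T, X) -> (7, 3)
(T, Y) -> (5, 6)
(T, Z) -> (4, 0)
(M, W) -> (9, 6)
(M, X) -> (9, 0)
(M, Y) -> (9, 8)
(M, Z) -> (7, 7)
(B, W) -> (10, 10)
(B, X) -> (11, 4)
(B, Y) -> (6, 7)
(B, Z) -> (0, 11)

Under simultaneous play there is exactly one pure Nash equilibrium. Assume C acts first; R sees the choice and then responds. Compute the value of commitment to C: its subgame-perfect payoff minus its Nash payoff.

2

R best-responds to each possible C move:
- W: R compares 8, 9, 10 and picks B; C would get 10.
- X: R compares 7, 9, 11 and picks B; C would get 4.
- Y: R compares 5, 9, 6 and picks M; C would get 8.
- Z: R compares 4, 7, 0 and picks M; C would get 7.
C's induced payoffs are 10, 4, 8, 7, so C commits to W. Subgame-perfect outcome: (B, W) with payoffs (10, 10).
Now find the simultaneous Nash equilibrium.
R's best replies: W→B; X→B; Y→M; Z→M.
C's best replies: T→W; M→Y; B→Z.
The unique mutual best reply is (M, Y), giving (9, 8).
C's commitment gain: 10 − 8 = 2.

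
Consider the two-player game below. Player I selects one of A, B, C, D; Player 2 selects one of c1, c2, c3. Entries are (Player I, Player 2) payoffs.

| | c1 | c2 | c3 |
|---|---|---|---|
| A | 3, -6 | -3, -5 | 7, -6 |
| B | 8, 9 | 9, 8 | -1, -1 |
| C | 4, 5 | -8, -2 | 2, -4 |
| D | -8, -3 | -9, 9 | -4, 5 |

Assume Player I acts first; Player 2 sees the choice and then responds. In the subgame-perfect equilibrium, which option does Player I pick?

Player 2 best-responds to each possible Player I move:
- A: Player 2 compares -6, -5, -6 and picks c2; Player I would get -3.
- B: Player 2 compares 9, 8, -1 and picks c1; Player I would get 8.
- C: Player 2 compares 5, -2, -4 and picks c1; Player I would get 4.
- D: Player 2 compares -3, 9, 5 and picks c2; Player I would get -9.
Player I's induced payoffs are -3, 8, 4, -9, so Player I commits to B. Subgame-perfect outcome: (B, c1) with payoffs (8, 9).

B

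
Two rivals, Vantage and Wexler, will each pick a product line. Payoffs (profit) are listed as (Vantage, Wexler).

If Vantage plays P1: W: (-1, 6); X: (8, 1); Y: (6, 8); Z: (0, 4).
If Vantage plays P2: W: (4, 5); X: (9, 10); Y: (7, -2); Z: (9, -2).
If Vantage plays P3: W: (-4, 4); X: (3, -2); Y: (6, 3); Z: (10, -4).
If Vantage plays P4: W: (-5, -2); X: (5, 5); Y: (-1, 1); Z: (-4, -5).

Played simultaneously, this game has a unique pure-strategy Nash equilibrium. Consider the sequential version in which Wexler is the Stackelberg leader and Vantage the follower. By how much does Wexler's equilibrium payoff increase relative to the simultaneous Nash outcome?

Work backward from Vantage's decision.
- W: BR = P2, leader payoff 5.
- X: BR = P2, leader payoff 10.
- Y: BR = P2, leader payoff -2.
- Z: BR = P3, leader payoff -4.
Maximizing over 5, 10, -2, -4, Wexler chooses X. Subgame-perfect outcome: (P2, X) with payoffs (9, 10).
Now find the simultaneous Nash equilibrium.
Vantage's best replies: W→P2; X→P2; Y→P2; Z→P3.
Wexler's best replies: P1→Y; P2→X; P3→W; P4→X.
Only (P2, X) has each player best-responding; Nash payoffs (9, 10).
Wexler's commitment gain: 10 − 10 = 0.

0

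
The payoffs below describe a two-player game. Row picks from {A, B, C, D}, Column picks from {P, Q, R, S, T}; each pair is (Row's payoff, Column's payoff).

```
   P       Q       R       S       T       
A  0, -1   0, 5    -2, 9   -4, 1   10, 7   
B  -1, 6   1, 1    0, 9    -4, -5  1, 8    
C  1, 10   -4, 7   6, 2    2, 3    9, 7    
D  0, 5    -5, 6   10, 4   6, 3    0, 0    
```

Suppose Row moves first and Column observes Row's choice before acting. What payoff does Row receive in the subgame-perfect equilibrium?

Work backward from Column's decision.
- A → Column plays R (best of -1, 5, 9, 1, 7); Row gets -2.
- B → Column plays R (best of 6, 1, 9, -5, 8); Row gets 0.
- C → Column plays P (best of 10, 7, 2, 3, 7); Row gets 1.
- D → Column plays Q (best of 5, 6, 4, 3, 0); Row gets -5.
Maximizing over -2, 0, 1, -5, Row chooses C. Subgame-perfect outcome: (C, P) with payoffs (1, 10).

1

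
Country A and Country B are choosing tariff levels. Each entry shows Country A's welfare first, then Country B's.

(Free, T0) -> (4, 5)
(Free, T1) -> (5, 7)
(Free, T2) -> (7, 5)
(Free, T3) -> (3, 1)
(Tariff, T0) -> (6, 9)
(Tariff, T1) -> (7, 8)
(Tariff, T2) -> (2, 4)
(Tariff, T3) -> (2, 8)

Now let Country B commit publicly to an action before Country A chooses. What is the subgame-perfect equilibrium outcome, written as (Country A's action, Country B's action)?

(Tariff, T0)

Country A best-responds to each possible Country B move:
- T0 → Country A plays Tariff (best of 4, 6); Country B gets 9.
- T1 → Country A plays Tariff (best of 5, 7); Country B gets 8.
- T2 → Country A plays Free (best of 7, 2); Country B gets 5.
- T3 → Country A plays Free (best of 3, 2); Country B gets 1.
Among 9, 8, 5, 1, the best is 9 at T0. Subgame-perfect outcome: (Tariff, T0) with payoffs (6, 9).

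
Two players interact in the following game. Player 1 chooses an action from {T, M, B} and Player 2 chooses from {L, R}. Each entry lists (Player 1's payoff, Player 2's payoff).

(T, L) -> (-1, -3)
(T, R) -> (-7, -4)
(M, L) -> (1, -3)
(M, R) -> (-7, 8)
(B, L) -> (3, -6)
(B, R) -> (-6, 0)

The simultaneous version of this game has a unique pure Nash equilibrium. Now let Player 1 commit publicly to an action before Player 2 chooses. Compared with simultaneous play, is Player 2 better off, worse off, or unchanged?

Solve by backward induction (Player 1 leads).
- T: Player 2 compares -3, -4 and picks L; Player 1 would get -1.
- M: Player 2 compares -3, 8 and picks R; Player 1 would get -7.
- B: Player 2 compares -6, 0 and picks R; Player 1 would get -6.
Among -1, -7, -6, the best is -1 at T. Subgame-perfect outcome: (T, L) with payoffs (-1, -3).
Under simultaneous play:
Player 1's best replies: L→B; R→B.
Player 2's best replies: T→L; M→R; B→R.
Only (B, R) has each player best-responding; Nash payoffs (-6, 0).
Player 2 earns -3 sequentially versus 0 at the Nash outcome: worse off.

worse off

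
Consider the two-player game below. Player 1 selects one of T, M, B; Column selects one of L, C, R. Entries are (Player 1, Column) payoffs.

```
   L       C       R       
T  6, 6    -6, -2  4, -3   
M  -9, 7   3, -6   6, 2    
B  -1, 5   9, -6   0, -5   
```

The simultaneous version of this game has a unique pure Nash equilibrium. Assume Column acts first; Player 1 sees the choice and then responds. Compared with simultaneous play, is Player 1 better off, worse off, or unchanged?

Player 1 best-responds to each possible Column move:
- L: BR = T, leader payoff 6.
- C: BR = B, leader payoff -6.
- R: BR = M, leader payoff 2.
Column's induced payoffs are 6, -6, 2, so Column commits to L. Subgame-perfect outcome: (T, L) with payoffs (6, 6).
Now find the simultaneous Nash equilibrium.
Player 1's best replies: L→T; C→B; R→M.
Column's best replies: T→L; M→L; B→L.
The unique mutual best reply is (T, L), giving (6, 6).
Player 1 earns 6 sequentially versus 6 at the Nash outcome: unchanged.

unchanged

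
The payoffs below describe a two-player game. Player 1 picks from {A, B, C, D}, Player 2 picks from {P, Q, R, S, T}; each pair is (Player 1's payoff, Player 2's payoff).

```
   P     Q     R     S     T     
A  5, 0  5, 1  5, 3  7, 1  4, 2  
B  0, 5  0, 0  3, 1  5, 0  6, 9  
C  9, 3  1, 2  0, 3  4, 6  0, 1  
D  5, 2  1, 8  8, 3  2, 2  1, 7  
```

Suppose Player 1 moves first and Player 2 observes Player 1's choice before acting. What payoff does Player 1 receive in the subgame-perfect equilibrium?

6

Player 2 best-responds to each possible Player 1 move:
- A → Player 2 plays R (best of 0, 1, 3, 1, 2); Player 1 gets 5.
- B → Player 2 plays T (best of 5, 0, 1, 0, 9); Player 1 gets 6.
- C → Player 2 plays S (best of 3, 2, 3, 6, 1); Player 1 gets 4.
- D → Player 2 plays Q (best of 2, 8, 3, 2, 7); Player 1 gets 1.
Maximizing over 5, 6, 4, 1, Player 1 chooses B. Subgame-perfect outcome: (B, T) with payoffs (6, 9).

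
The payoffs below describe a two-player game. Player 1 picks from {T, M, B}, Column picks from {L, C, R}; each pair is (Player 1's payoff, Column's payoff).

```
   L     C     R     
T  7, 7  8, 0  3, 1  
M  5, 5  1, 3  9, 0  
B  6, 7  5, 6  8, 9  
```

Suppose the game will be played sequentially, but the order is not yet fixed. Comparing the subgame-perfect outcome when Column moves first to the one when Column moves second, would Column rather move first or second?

second

If Player 1 leads: Column's best replies are T→L, M→L, B→R; Player 1's induced payoffs 7, 5, 8; outcome (B, R), payoffs (8, 9).
If Column leads: Player 1's best replies are L→T, C→T, R→M; Column's induced payoffs 7, 0, 0; outcome (T, L), payoffs (7, 7).
Column gets 7 moving first and 9 moving second, so Column prefers to move second.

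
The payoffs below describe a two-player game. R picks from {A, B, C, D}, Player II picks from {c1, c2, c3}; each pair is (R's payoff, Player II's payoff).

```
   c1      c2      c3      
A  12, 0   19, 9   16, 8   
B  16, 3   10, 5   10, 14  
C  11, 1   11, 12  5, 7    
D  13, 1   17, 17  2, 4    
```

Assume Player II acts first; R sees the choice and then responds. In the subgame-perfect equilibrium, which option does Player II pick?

c2

Backward induction with Player II moving first.
- c1: BR = B, leader payoff 3.
- c2: BR = A, leader payoff 9.
- c3: BR = A, leader payoff 8.
Among 3, 9, 8, the best is 9 at c2. Subgame-perfect outcome: (A, c2) with payoffs (19, 9).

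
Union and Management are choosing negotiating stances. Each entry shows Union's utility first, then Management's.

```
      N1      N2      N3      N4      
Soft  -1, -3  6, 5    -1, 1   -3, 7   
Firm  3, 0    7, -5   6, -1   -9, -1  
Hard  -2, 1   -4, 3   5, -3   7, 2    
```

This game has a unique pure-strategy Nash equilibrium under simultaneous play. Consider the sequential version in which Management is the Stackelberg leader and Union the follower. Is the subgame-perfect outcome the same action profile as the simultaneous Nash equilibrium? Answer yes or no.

Backward induction with Management moving first.
- N1 → Union plays Firm (best of -1, 3, -2); Management gets 0.
- N2 → Union plays Firm (best of 6, 7, -4); Management gets -5.
- N3 → Union plays Firm (best of -1, 6, 5); Management gets -1.
- N4 → Union plays Hard (best of -3, -9, 7); Management gets 2.
Maximizing over 0, -5, -1, 2, Management chooses N4. Subgame-perfect outcome: (Hard, N4) with payoffs (7, 2).
Under simultaneous play:
Union's best replies: N1→Firm; N2→Firm; N3→Firm; N4→Hard.
Management's best replies: Soft→N4; Firm→N1; Hard→N2.
Only (Firm, N1) has each player best-responding; Nash payoffs (3, 0).
Sequential outcome (Hard, N4) differs from the Nash profile (Firm, N1).

no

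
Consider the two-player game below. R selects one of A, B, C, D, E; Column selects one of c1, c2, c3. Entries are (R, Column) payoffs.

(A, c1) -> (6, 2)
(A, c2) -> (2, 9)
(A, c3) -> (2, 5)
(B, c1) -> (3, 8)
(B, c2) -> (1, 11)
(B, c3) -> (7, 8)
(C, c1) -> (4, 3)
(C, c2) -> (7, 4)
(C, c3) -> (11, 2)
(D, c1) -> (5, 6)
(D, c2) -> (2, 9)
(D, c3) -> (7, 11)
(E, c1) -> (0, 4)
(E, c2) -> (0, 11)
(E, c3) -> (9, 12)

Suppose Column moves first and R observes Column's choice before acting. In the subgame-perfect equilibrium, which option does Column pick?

c2

Backward induction with Column moving first.
- c1 → R plays A (best of 6, 3, 4, 5, 0); Column gets 2.
- c2 → R plays C (best of 2, 1, 7, 2, 0); Column gets 4.
- c3 → R plays C (best of 2, 7, 11, 7, 9); Column gets 2.
Among 2, 4, 2, the best is 4 at c2. Subgame-perfect outcome: (C, c2) with payoffs (7, 4).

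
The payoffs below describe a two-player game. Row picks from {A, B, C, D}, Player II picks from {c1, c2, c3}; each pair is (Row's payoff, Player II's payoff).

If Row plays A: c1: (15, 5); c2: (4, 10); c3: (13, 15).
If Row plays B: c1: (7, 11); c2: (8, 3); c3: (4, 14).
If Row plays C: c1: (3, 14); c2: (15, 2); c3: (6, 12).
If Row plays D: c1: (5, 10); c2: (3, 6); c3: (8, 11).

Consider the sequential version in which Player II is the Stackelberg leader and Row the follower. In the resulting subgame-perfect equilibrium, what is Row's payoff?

Work backward from Row's decision.
- c1: BR = A, leader payoff 5.
- c2: BR = C, leader payoff 2.
- c3: BR = A, leader payoff 15.
Maximizing over 5, 2, 15, Player II chooses c3. Subgame-perfect outcome: (A, c3) with payoffs (13, 15).

13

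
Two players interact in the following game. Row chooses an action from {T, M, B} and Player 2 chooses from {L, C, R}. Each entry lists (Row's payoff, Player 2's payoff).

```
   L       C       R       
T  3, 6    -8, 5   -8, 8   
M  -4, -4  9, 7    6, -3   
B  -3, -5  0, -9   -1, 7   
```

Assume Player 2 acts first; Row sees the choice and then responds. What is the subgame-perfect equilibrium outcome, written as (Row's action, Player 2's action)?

Row best-responds to each possible Player 2 move:
- L → Row plays T (best of 3, -4, -3); Player 2 gets 6.
- C → Row plays M (best of -8, 9, 0); Player 2 gets 7.
- R → Row plays M (best of -8, 6, -1); Player 2 gets -3.
Among 6, 7, -3, the best is 7 at C. Subgame-perfect outcome: (M, C) with payoffs (9, 7).

(M, C)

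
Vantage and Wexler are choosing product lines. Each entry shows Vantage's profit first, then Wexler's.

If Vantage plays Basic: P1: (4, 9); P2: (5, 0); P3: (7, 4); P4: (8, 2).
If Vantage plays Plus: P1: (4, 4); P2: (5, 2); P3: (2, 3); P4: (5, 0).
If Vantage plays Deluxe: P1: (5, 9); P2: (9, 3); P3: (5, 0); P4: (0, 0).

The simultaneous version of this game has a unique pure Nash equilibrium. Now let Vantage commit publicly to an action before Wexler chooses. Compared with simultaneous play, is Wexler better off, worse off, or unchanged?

unchanged

Wexler best-responds to each possible Vantage move:
- Basic: BR = P1, leader payoff 4.
- Plus: BR = P1, leader payoff 4.
- Deluxe: BR = P1, leader payoff 5.
Maximizing over 4, 4, 5, Vantage chooses Deluxe. Subgame-perfect outcome: (Deluxe, P1) with payoffs (5, 9).
For the simultaneous game, intersect best replies.
Vantage's best replies: P1→Deluxe; P2→Deluxe; P3→Basic; P4→Basic.
Wexler's best replies: Basic→P1; Plus→P1; Deluxe→P1.
Only (Deluxe, P1) has each player best-responding; Nash payoffs (5, 9).
Wexler earns 9 sequentially versus 9 at the Nash outcome: unchanged.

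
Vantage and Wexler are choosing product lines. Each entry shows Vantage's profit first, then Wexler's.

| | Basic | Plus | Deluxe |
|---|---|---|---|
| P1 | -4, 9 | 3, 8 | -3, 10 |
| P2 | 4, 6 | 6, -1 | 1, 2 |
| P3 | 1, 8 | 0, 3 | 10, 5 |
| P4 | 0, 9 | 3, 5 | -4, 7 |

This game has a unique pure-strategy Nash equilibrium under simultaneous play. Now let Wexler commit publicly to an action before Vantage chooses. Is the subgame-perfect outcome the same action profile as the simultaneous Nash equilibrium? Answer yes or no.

yes

Work backward from Vantage's decision.
- Basic: Vantage compares -4, 4, 1, 0 and picks P2; Wexler would get 6.
- Plus: Vantage compares 3, 6, 0, 3 and picks P2; Wexler would get -1.
- Deluxe: Vantage compares -3, 1, 10, -4 and picks P3; Wexler would get 5.
Among 6, -1, 5, the best is 6 at Basic. Subgame-perfect outcome: (P2, Basic) with payoffs (4, 6).
For the simultaneous game, intersect best replies.
Vantage's best replies: Basic→P2; Plus→P2; Deluxe→P3.
Wexler's best replies: P1→Deluxe; P2→Basic; P3→Basic; P4→Basic.
Only (P2, Basic) has each player best-responding; Nash payoffs (4, 6).
Sequential outcome (P2, Basic) coincides with the Nash profile (P2, Basic).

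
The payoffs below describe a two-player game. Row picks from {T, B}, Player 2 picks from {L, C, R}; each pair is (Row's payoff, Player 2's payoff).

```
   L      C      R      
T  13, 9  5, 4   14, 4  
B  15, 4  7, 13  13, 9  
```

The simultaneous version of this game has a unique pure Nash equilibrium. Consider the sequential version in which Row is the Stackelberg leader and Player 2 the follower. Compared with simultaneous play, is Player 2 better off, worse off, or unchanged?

worse off

Work backward from Player 2's decision.
- T: Player 2 compares 9, 4, 4 and picks L; Row would get 13.
- B: Player 2 compares 4, 13, 9 and picks C; Row would get 7.
Among 13, 7, the best is 13 at T. Subgame-perfect outcome: (T, L) with payoffs (13, 9).
For the simultaneous game, intersect best replies.
Row's best replies: L→B; C→B; R→T.
Player 2's best replies: T→L; B→C.
Only (B, C) has each player best-responding; Nash payoffs (7, 13).
Player 2 earns 9 sequentially versus 13 at the Nash outcome: worse off.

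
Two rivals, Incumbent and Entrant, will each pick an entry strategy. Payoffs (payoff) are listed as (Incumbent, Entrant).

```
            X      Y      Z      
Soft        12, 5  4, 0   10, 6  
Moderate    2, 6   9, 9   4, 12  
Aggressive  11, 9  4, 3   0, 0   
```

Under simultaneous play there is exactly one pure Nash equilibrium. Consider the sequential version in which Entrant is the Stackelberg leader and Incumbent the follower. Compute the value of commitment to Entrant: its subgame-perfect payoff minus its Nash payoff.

Solve by backward induction (Entrant leads).
- X: Incumbent compares 12, 2, 11 and picks Soft; Entrant would get 5.
- Y: Incumbent compares 4, 9, 4 and picks Moderate; Entrant would get 9.
- Z: Incumbent compares 10, 4, 0 and picks Soft; Entrant would get 6.
Among 5, 9, 6, the best is 9 at Y. Subgame-perfect outcome: (Moderate, Y) with payoffs (9, 9).
Now find the simultaneous Nash equilibrium.
Incumbent's best replies: X→Soft; Y→Moderate; Z→Soft.
Entrant's best replies: Soft→Z; Moderate→Z; Aggressive→X.
Only (Soft, Z) has each player best-responding; Nash payoffs (10, 6).
Entrant's commitment gain: 9 − 6 = 3.

3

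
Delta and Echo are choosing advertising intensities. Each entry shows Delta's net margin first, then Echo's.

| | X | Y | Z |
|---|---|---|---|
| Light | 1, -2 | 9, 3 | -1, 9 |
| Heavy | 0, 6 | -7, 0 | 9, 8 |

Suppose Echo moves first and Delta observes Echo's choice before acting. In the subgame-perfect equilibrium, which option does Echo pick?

Work backward from Delta's decision.
- X → Delta plays Light (best of 1, 0); Echo gets -2.
- Y → Delta plays Light (best of 9, -7); Echo gets 3.
- Z → Delta plays Heavy (best of -1, 9); Echo gets 8.
Among -2, 3, 8, the best is 8 at Z. Subgame-perfect outcome: (Heavy, Z) with payoffs (9, 8).

Z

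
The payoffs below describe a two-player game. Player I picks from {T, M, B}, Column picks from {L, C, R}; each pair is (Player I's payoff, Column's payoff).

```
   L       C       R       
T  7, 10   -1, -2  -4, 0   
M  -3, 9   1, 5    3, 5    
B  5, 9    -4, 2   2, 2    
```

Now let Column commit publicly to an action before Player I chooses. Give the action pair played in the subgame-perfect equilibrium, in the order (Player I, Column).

Player I best-responds to each possible Column move:
- L: BR = T, leader payoff 10.
- C: BR = M, leader payoff 5.
- R: BR = M, leader payoff 5.
Maximizing over 10, 5, 5, Column chooses L. Subgame-perfect outcome: (T, L) with payoffs (7, 10).

(T, L)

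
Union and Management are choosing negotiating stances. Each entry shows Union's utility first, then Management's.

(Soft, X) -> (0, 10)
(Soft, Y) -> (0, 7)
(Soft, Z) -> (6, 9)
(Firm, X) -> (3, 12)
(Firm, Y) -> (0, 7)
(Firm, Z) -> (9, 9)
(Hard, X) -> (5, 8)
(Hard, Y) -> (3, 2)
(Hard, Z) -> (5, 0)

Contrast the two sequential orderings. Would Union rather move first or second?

If Union leads: Management's best replies are Soft→X, Firm→X, Hard→X; Union's induced payoffs 0, 3, 5; outcome (Hard, X), payoffs (5, 8).
If Management leads: Union's best replies are X→Hard, Y→Hard, Z→Firm; Management's induced payoffs 8, 2, 9; outcome (Firm, Z), payoffs (9, 9).
Union gets 5 moving first and 9 moving second, so Union prefers to move second.

second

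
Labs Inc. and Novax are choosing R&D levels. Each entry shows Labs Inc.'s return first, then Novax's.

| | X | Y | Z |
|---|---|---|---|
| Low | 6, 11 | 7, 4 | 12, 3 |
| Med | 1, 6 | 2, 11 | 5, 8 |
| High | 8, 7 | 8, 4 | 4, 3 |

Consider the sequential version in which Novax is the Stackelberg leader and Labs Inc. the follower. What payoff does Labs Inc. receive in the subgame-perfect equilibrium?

8

Backward induction with Novax moving first.
- X: Labs Inc. compares 6, 1, 8 and picks High; Novax would get 7.
- Y: Labs Inc. compares 7, 2, 8 and picks High; Novax would get 4.
- Z: Labs Inc. compares 12, 5, 4 and picks Low; Novax would get 3.
Novax's induced payoffs are 7, 4, 3, so Novax commits to X. Subgame-perfect outcome: (High, X) with payoffs (8, 7).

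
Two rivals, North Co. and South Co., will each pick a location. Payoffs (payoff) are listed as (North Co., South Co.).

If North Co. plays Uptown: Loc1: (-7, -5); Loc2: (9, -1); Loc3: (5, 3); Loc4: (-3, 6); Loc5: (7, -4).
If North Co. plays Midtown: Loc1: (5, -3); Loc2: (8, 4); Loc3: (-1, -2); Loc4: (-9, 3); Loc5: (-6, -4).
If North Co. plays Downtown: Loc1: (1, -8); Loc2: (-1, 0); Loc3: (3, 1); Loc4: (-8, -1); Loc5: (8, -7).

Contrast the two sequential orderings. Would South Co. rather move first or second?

If North Co. leads: South Co.'s best replies are Uptown→Loc4, Midtown→Loc2, Downtown→Loc3; North Co.'s induced payoffs -3, 8, 3; outcome (Midtown, Loc2), payoffs (8, 4).
If South Co. leads: North Co.'s best replies are Loc1→Midtown, Loc2→Uptown, Loc3→Uptown, Loc4→Uptown, Loc5→Downtown; South Co.'s induced payoffs -3, -1, 3, 6, -7; outcome (Uptown, Loc4), payoffs (-3, 6).
South Co. gets 6 moving first and 4 moving second, so South Co. prefers to move first.

first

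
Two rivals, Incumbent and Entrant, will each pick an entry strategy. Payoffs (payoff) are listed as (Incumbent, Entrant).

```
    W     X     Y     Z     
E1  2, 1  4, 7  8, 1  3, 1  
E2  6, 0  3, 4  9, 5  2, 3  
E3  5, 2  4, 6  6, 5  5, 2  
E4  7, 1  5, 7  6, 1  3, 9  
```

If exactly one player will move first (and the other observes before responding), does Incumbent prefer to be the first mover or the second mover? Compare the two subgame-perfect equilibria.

If Incumbent leads: Entrant's best replies are E1→X, E2→Y, E3→X, E4→Z; Incumbent's induced payoffs 4, 9, 4, 3; outcome (E2, Y), payoffs (9, 5).
If Entrant leads: Incumbent's best replies are W→E4, X→E4, Y→E2, Z→E3; Entrant's induced payoffs 1, 7, 5, 2; outcome (E4, X), payoffs (5, 7).
Incumbent gets 9 moving first and 5 moving second, so Incumbent prefers to move first.

first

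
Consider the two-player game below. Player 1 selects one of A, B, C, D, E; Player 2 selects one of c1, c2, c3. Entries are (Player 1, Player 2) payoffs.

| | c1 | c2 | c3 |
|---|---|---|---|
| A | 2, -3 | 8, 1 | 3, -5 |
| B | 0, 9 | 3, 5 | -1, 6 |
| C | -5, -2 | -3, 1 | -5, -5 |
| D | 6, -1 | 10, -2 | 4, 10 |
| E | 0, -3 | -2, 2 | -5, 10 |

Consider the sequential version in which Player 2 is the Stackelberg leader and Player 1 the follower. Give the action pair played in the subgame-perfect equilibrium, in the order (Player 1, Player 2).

Solve by backward induction (Player 2 leads).
- c1: BR = D, leader payoff -1.
- c2: BR = D, leader payoff -2.
- c3: BR = D, leader payoff 10.
Player 2's induced payoffs are -1, -2, 10, so Player 2 commits to c3. Subgame-perfect outcome: (D, c3) with payoffs (4, 10).

(D, c3)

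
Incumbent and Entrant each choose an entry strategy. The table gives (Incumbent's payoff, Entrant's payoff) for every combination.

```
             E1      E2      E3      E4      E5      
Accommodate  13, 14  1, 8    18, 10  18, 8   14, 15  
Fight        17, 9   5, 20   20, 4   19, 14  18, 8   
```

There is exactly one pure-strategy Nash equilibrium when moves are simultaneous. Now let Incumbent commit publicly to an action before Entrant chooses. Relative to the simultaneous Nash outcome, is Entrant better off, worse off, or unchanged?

Work backward from Entrant's decision.
- Accommodate → Entrant plays E5 (best of 14, 8, 10, 8, 15); Incumbent gets 14.
- Fight → Entrant plays E2 (best of 9, 20, 4, 14, 8); Incumbent gets 5.
Incumbent's induced payoffs are 14, 5, so Incumbent commits to Accommodate. Subgame-perfect outcome: (Accommodate, E5) with payoffs (14, 15).
Now find the simultaneous Nash equilibrium.
Incumbent's best replies: E1→Fight; E2→Fight; E3→Fight; E4→Fight; E5→Fight.
Entrant's best replies: Accommodate→E5; Fight→E2.
Only (Fight, E2) has each player best-responding; Nash payoffs (5, 20).
Entrant earns 15 sequentially versus 20 at the Nash outcome: worse off.

worse off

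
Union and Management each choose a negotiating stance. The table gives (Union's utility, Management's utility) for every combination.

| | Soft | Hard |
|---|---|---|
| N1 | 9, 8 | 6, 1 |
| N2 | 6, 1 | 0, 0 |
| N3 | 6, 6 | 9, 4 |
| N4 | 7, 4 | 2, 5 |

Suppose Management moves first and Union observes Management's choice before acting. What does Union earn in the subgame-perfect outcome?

Solve by backward induction (Management leads).
- Soft → Union plays N1 (best of 9, 6, 6, 7); Management gets 8.
- Hard → Union plays N3 (best of 6, 0, 9, 2); Management gets 4.
Management's induced payoffs are 8, 4, so Management commits to Soft. Subgame-perfect outcome: (N1, Soft) with payoffs (9, 8).

9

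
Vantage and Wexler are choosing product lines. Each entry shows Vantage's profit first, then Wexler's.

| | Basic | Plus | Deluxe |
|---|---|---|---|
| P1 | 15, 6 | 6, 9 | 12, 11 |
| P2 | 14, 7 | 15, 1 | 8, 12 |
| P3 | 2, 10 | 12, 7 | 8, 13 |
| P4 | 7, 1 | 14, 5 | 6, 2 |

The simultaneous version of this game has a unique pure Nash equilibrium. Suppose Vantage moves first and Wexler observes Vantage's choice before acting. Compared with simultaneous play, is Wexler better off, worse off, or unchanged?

Backward induction with Vantage moving first.
- P1: BR = Deluxe, leader payoff 12.
- P2: BR = Deluxe, leader payoff 8.
- P3: BR = Deluxe, leader payoff 8.
- P4: BR = Plus, leader payoff 14.
Vantage's induced payoffs are 12, 8, 8, 14, so Vantage commits to P4. Subgame-perfect outcome: (P4, Plus) with payoffs (14, 5).
For the simultaneous game, intersect best replies.
Vantage's best replies: Basic→P1; Plus→P2; Deluxe→P1.
Wexler's best replies: P1→Deluxe; P2→Deluxe; P3→Deluxe; P4→Plus.
Only (P1, Deluxe) has each player best-responding; Nash payoffs (12, 11).
Wexler earns 5 sequentially versus 11 at the Nash outcome: worse off.

worse off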